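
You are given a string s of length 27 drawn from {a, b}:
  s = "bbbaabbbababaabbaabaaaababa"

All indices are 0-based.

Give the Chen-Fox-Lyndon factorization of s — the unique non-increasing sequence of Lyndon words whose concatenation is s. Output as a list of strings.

emit factor 1: 'b' (i=0, period=1)
emit factor 2: 'b' (i=1, period=1)
emit factor 3: 'b' (i=2, period=1)
emit factor 4: 'aabbbabab' (i=3, period=9)
emit factor 5: 'aabb' (i=12, period=4)
emit factor 6: 'aab' (i=16, period=3)
emit factor 7: 'aaaabab' (i=19, period=7)
emit factor 8: 'a' (i=26, period=1)

["b", "b", "b", "aabbbabab", "aabb", "aab", "aaaabab", "a"]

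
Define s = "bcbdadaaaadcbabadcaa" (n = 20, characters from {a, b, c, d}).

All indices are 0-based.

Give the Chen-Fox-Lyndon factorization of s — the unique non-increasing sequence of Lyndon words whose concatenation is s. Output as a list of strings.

emit factor 1: 'bcbd' (i=0, period=4)
emit factor 2: 'ad' (i=4, period=2)
emit factor 3: 'aaaadcbabadc' (i=6, period=12)
emit factor 4: 'a' (i=18, period=1)
emit factor 5: 'a' (i=19, period=1)

["bcbd", "ad", "aaaadcbabadc", "a", "a"]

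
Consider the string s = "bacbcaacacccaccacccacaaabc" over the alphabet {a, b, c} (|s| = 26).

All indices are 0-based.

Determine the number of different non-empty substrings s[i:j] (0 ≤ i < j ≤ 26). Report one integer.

288

sorted suffixes:
  #0 SA[0]=21  'aaabc'
  #1 SA[1]=22  'aabc'
  #2 SA[2]=5  'aacacccaccacccacaaabc'
  #3 SA[3]=23  'abc'
  #4 SA[4]=19  'acaaabc'
  #5 SA[5]=6  'acacccaccacccacaaabc'
  #6 SA[6]=1  'acbcaacacccaccacccacaaabc'
  #7 SA[7]=12  'accacccacaaabc'
  #8 SA[8]=15  'acccacaaabc'
  #9 SA[9]=8  'acccaccacccacaaabc'
  #10 SA[10]=0  'bacbcaacacccaccacccacaaabc'
  #11 SA[11]=24  'bc'
  #12 SA[12]=3  'bcaacacccaccacccacaaabc'
  #13 SA[13]=25  'c'
  #14 SA[14]=20  'caaabc'
  #15 SA[15]=4  'caacacccaccacccacaaabc'
  #16 SA[16]=18  'cacaaabc'
  #17 SA[17]=11  'caccacccacaaabc'
  #18 SA[18]=14  'cacccacaaabc'
  #19 SA[19]=7  'cacccaccacccacaaabc'
  #20 SA[20]=2  'cbcaacacccaccacccacaaabc'
  #21 SA[21]=17  'ccacaaabc'
  #22 SA[22]=10  'ccaccacccacaaabc'
  #23 SA[23]=13  'ccacccacaaabc'
  #24 SA[24]=16  'cccacaaabc'
  #25 SA[25]=9  'cccaccacccacaaabc'

SA = [21, 22, 5, 23, 19, 6, 1, 12, 15, 8, 0, 24, 3, 25, 20, 4, 18, 11, 14, 7, 2, 17, 10, 13, 16, 9]
i: (SA[i-1],SA[i]) lcp shared
  1: (21,22) 2 'aa'
  2: (22,5) 2 'aa'
  3: (5,23) 1 'a'
  4: (23,19) 1 'a'
  5: (19,6) 3 'aca'
  6: (6,1) 2 'ac'
  7: (1,12) 2 'ac'
  8: (12,15) 3 'acc'
  9: (15,8) 6 'acccac'
  10: (8,0) 0 ''
  11: (0,24) 1 'b'
  12: (24,3) 2 'bc'
  13: (3,25) 0 ''
  14: (25,20) 1 'c'
  15: (20,4) 3 'caa'
  16: (4,18) 2 'ca'
  17: (18,11) 3 'cac'
  18: (11,14) 4 'cacc'
  19: (14,7) 7 'cacccac'
  20: (7,2) 1 'c'
  21: (2,17) 1 'c'
  22: (17,10) 4 'ccac'
  23: (10,13) 5 'ccacc'
  24: (13,16) 2 'cc'
  25: (16,9) 5 'cccac'

n(n+1)/2 = 26·27/2 = 351
Σ LCP = 0 + 2 + 2 + 1 + 1 + 3 + 2 + 2 + 3 + 6 + 0 + 1 + 2 + 0 + 1 + 3 + 2 + 3 + 4 + 7 + 1 + 1 + 4 + 5 + 2 + 5 = 63
distinct = 351 − 63 = 288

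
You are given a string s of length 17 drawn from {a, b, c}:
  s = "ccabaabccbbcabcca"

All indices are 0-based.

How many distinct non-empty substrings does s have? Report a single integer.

rank→(start, suffix):
  0 → (16, 'a')
  1 → (4, 'aabccbbcabcca')
  2 → (2, 'abaabccbbcabcca')
  3 → (12, 'abcca')
  4 → (5, 'abccbbcabcca')
  5 → (3, 'baabccbbcabcca')
  6 → (9, 'bbcabcca')
  7 → (10, 'bcabcca')
  8 → (13, 'bcca')
  9 → (6, 'bccbbcabcca')
  10 → (15, 'ca')
  11 → (1, 'cabaabccbbcabcca')
  12 → (11, 'cabcca')
  13 → (8, 'cbbcabcca')
  14 → (14, 'cca')
  15 → (0, 'ccabaabccbbcabcca')
  16 → (7, 'ccbbcabcca')

SA = [16, 4, 2, 12, 5, 3, 9, 10, 13, 6, 15, 1, 11, 8, 14, 0, 7]
i: (SA[i-1],SA[i]) lcp shared
  1: (16,4) 1 'a'
  2: (4,2) 1 'a'
  3: (2,12) 2 'ab'
  4: (12,5) 4 'abcc'
  5: (5,3) 0 ''
  6: (3,9) 1 'b'
  7: (9,10) 1 'b'
  8: (10,13) 2 'bc'
  9: (13,6) 3 'bcc'
  10: (6,15) 0 ''
  11: (15,1) 2 'ca'
  12: (1,11) 3 'cab'
  13: (11,8) 1 'c'
  14: (8,14) 1 'c'
  15: (14,0) 3 'cca'
  16: (0,7) 2 'cc'

n(n+1)/2 = 17·18/2 = 153
Σ LCP = 0 + 1 + 1 + 2 + 4 + 0 + 1 + 1 + 2 + 3 + 0 + 2 + 3 + 1 + 1 + 3 + 2 = 27
distinct = 153 − 27 = 126

126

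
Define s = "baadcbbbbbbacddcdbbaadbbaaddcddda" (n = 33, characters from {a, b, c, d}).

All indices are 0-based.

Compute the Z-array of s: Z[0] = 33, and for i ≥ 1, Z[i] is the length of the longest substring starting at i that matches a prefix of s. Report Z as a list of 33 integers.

Z[0]=33
i=1: i≥r, start 0; Z[1]=0
i=2: i≥r, start 0; Z[2]=0
i=3: i≥r, start 0; Z[3]=0
i=4: i≥r, start 0; Z[4]=0
i=5: i≥r, start 0; Z[5]=1 extend→box=[5,6)
i=6: i≥r, start 0; Z[6]=1 extend→box=[6,7)
i=7: i≥r, start 0; Z[7]=1 extend→box=[7,8)
i=8: i≥r, start 0; Z[8]=1 extend→box=[8,9)
i=9: i≥r, start 0; Z[9]=1 extend→box=[9,10)
i=10: i≥r, start 0; Z[10]=2 extend→box=[10,12)
i=11: min(r-i=1, Z[1]=0)=0; Z[11]=0
i=12: i≥r, start 0; Z[12]=0
i=13: i≥r, start 0; Z[13]=0
i=14: i≥r, start 0; Z[14]=0
i=15: i≥r, start 0; Z[15]=0
i=16: i≥r, start 0; Z[16]=0
i=17: i≥r, start 0; Z[17]=1 extend→box=[17,18)
i=18: i≥r, start 0; Z[18]=4 extend→box=[18,22)
i=19: min(r-i=3, Z[1]=0)=0; Z[19]=0
i=20: min(r-i=2, Z[2]=0)=0; Z[20]=0
i=21: min(r-i=1, Z[3]=0)=0; Z[21]=0
i=22: i≥r, start 0; Z[22]=1 extend→box=[22,23)
i=23: i≥r, start 0; Z[23]=4 extend→box=[23,27)
i=24: min(r-i=3, Z[1]=0)=0; Z[24]=0
i=25: min(r-i=2, Z[2]=0)=0; Z[25]=0
i=26: min(r-i=1, Z[3]=0)=0; Z[26]=0
i=27: i≥r, start 0; Z[27]=0
i=28: i≥r, start 0; Z[28]=0
i=29: i≥r, start 0; Z[29]=0
i=30: i≥r, start 0; Z[30]=0
i=31: i≥r, start 0; Z[31]=0
i=32: i≥r, start 0; Z[32]=0

[33, 0, 0, 0, 0, 1, 1, 1, 1, 1, 2, 0, 0, 0, 0, 0, 0, 1, 4, 0, 0, 0, 1, 4, 0, 0, 0, 0, 0, 0, 0, 0, 0]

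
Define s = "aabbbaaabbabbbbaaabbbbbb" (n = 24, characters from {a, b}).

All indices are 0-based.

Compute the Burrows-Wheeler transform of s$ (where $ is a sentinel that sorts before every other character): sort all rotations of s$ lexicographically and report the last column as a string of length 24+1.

bbba$aaababbbbbbbababbaba

rank  rotation                   last
    0  $aabbbaaabbabbbbaaabbbbbb  b
    1  aaabbabbbbaaabbbbbb$aabbb  b
    2  aaabbbbbb$aabbbaaabbabbbb  b
    3  aabbabbbbaaabbbbbb$aabbba  a
    4  aabbbaaabbabbbbaaabbbbbb$  $
    5  aabbbbbb$aabbbaaabbabbbba  a
    6  abbabbbbaaabbbbbb$aabbbaa  a
    7  abbbaaabbabbbbaaabbbbbb$a  a
    8  abbbbaaabbbbbb$aabbbaaabb  b
    9  abbbbbb$aabbbaaabbabbbbaa  a
   10  b$aabbbaaabbabbbbaaabbbbb  b
   11  baaabbabbbbaaabbbbbb$aabb  b
   12  baaabbbbbb$aabbbaaabbabbb  b
   13  babbbbaaabbbbbb$aabbbaaab  b
   14  bb$aabbbaaabbabbbbaaabbbb  b
   15  bbaaabbabbbbaaabbbbbb$aab  b
   16  bbaaabbbbbb$aabbbaaabbabb  b
   17  bbabbbbaaabbbbbb$aabbbaaa  a
   18  bbb$aabbbaaabbabbbbaaabbb  b
   19  bbbaaabbabbbbaaabbbbbb$aa  a
   20  bbbaaabbbbbb$aabbbaaabbab  b
   21  bbbb$aabbbaaabbabbbbaaabb  b
   22  bbbbaaabbbbbb$aabbbaaabba  a
   23  bbbbb$aabbbaaabbabbbbaaab  b
   24  bbbbbb$aabbbaaabbabbbbaaa  a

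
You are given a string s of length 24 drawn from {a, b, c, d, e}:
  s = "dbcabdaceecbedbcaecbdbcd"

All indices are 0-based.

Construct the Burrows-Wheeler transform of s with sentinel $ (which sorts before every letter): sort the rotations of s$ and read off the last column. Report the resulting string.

rank  rotation                   last
    0  $dbcabdaceecbedbcaecbdbcd  d
    1  abdaceecbedbcaecbdbcd$dbc  c
    2  aceecbedbcaecbdbcd$dbcabd  d
    3  aecbdbcd$dbcabdaceecbedbc  c
    4  bcabdaceecbedbcaecbdbcd$d  d
    5  bcaecbdbcd$dbcabdaceecbed  d
    6  bcd$dbcabdaceecbedbcaecbd  d
    7  bdaceecbedbcaecbdbcd$dbca  a
    8  bdbcd$dbcabdaceecbedbcaec  c
    9  bedbcaecbdbcd$dbcabdaceec  c
   10  cabdaceecbedbcaecbdbcd$db  b
   11  caecbdbcd$dbcabdaceecbedb  b
   12  cbdbcd$dbcabdaceecbedbcae  e
   13  cbedbcaecbdbcd$dbcabdacee  e
   14  cd$dbcabdaceecbedbcaecbdb  b
   15  ceecbedbcaecbdbcd$dbcabda  a
   16  d$dbcabdaceecbedbcaecbdbc  c
   17  daceecbedbcaecbdbcd$dbcab  b
   18  dbcabdaceecbedbcaecbdbcd$  $
   19  dbcaecbdbcd$dbcabdaceecbe  e
   20  dbcd$dbcabdaceecbedbcaecb  b
   21  ecbdbcd$dbcabdaceecbedbca  a
   22  ecbedbcaecbdbcd$dbcabdace  e
   23  edbcaecbdbcd$dbcabdaceecb  b
   24  eecbedbcaecbdbcd$dbcabdac  c

dcdcdddaccbbeebacb$ebaebc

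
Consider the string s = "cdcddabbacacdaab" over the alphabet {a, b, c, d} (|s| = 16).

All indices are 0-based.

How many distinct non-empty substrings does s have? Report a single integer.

rank→(start, suffix):
  0 → (13, 'aab')
  1 → (14, 'ab')
  2 → (5, 'abbacacdaab')
  3 → (8, 'acacdaab')
  4 → (10, 'acdaab')
  5 → (15, 'b')
  6 → (7, 'bacacdaab')
  7 → (6, 'bbacacdaab')
  8 → (9, 'cacdaab')
  9 → (11, 'cdaab')
  10 → (0, 'cdcddabbacacdaab')
  11 → (2, 'cddabbacacdaab')
  12 → (12, 'daab')
  13 → (4, 'dabbacacdaab')
  14 → (1, 'dcddabbacacdaab')
  15 → (3, 'ddabbacacdaab')

SA = [13, 14, 5, 8, 10, 15, 7, 6, 9, 11, 0, 2, 12, 4, 1, 3]
i: (SA[i-1],SA[i]) lcp shared
  1: (13,14) 1 'a'
  2: (14,5) 2 'ab'
  3: (5,8) 1 'a'
  4: (8,10) 2 'ac'
  5: (10,15) 0 ''
  6: (15,7) 1 'b'
  7: (7,6) 1 'b'
  8: (6,9) 0 ''
  9: (9,11) 1 'c'
  10: (11,0) 2 'cd'
  11: (0,2) 2 'cd'
  12: (2,12) 0 ''
  13: (12,4) 2 'da'
  14: (4,1) 1 'd'
  15: (1,3) 1 'd'

n(n+1)/2 = 16·17/2 = 136
Σ LCP = 0 + 1 + 2 + 1 + 2 + 0 + 1 + 1 + 0 + 1 + 2 + 2 + 0 + 2 + 1 + 1 = 17
distinct = 136 − 17 = 119

119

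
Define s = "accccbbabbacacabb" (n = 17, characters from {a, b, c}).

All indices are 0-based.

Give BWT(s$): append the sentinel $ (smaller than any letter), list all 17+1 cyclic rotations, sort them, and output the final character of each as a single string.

bcbcb$bbbacaaaccca

rank  rotation            last
    0  $accccbbabbacacabb  b
    1  abb$accccbbabbacac  c
    2  abbacacabb$accccbb  b
    3  acabb$accccbbabbac  c
    4  acacabb$accccbbabb  b
    5  accccbbabbacacabb$  $
    6  b$accccbbabbacacab  b
    7  babbacacabb$accccb  b
    8  bacacabb$accccbbab  b
    9  bb$accccbbabbacaca  a
   10  bbabbacacabb$acccc  c
   11  bbacacabb$accccbba  a
   12  cabb$accccbbabbaca  a
   13  cacabb$accccbbabba  a
   14  cbbabbacacabb$accc  c
   15  ccbbabbacacabb$acc  c
   16  cccbbabbacacabb$ac  c
   17  ccccbbabbacacabb$a  a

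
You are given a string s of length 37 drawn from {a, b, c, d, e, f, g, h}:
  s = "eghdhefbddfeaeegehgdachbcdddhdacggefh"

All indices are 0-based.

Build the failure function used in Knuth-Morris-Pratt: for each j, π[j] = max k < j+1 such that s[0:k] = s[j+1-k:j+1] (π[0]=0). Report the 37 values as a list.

[0, 0, 0, 0, 0, 1, 0, 0, 0, 0, 0, 1, 0, 1, 1, 2, 1, 0, 0, 0, 0, 0, 0, 0, 0, 0, 0, 0, 0, 0, 0, 0, 0, 0, 1, 0, 0]

π[0] = 0
j=1 s[j]='g': π[1]=0 (border '')
j=2 s[j]='h': π[2]=0 (border '')
j=3 s[j]='d': π[3]=0 (border '')
j=4 s[j]='h': π[4]=0 (border '')
j=5 s[j]='e': π[5]=1 (border 'e')
j=6 s[j]='f': k: 1→0; π[6]=0 (border '')
j=7 s[j]='b': π[7]=0 (border '')
j=8 s[j]='d': π[8]=0 (border '')
j=9 s[j]='d': π[9]=0 (border '')
j=10 s[j]='f': π[10]=0 (border '')
j=11 s[j]='e': π[11]=1 (border 'e')
j=12 s[j]='a': k: 1→0; π[12]=0 (border '')
j=13 s[j]='e': π[13]=1 (border 'e')
j=14 s[j]='e': k: 1→0; π[14]=1 (border 'e')
j=15 s[j]='g': π[15]=2 (border 'eg')
j=16 s[j]='e': k: 2→0; π[16]=1 (border 'e')
j=17 s[j]='h': k: 1→0; π[17]=0 (border '')
j=18 s[j]='g': π[18]=0 (border '')
j=19 s[j]='d': π[19]=0 (border '')
j=20 s[j]='a': π[20]=0 (border '')
j=21 s[j]='c': π[21]=0 (border '')
j=22 s[j]='h': π[22]=0 (border '')
j=23 s[j]='b': π[23]=0 (border '')
j=24 s[j]='c': π[24]=0 (border '')
j=25 s[j]='d': π[25]=0 (border '')
j=26 s[j]='d': π[26]=0 (border '')
j=27 s[j]='d': π[27]=0 (border '')
j=28 s[j]='h': π[28]=0 (border '')
j=29 s[j]='d': π[29]=0 (border '')
j=30 s[j]='a': π[30]=0 (border '')
j=31 s[j]='c': π[31]=0 (border '')
j=32 s[j]='g': π[32]=0 (border '')
j=33 s[j]='g': π[33]=0 (border '')
j=34 s[j]='e': π[34]=1 (border 'e')
j=35 s[j]='f': k: 1→0; π[35]=0 (border '')
j=36 s[j]='h': π[36]=0 (border '')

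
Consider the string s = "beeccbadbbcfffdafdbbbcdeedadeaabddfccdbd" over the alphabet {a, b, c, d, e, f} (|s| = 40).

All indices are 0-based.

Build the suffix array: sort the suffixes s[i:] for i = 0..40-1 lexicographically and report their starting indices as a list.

[29, 30, 6, 26, 15, 5, 18, 19, 8, 20, 9, 38, 31, 0, 4, 3, 35, 36, 21, 10, 39, 25, 14, 17, 7, 37, 32, 27, 22, 33, 28, 2, 24, 1, 23, 34, 13, 16, 12, 11]

rank→(start, suffix):
  0 → (29, 'aabddfccdbd')
  1 → (30, 'abddfccdbd')
  2 → (6, 'adbbcfffdafdbbbcdeedadeaabddfccdbd')
  3 → (26, 'adeaabddfccdbd')
  4 → (15, 'afdbbbcdeedadeaabddfccdbd')
  5 → (5, 'badbbcfffdafdbbbcdeedadeaabddfccdbd')
  6 → (18, 'bbbcdeedadeaabddfccdbd')
  7 → (19, 'bbcdeedadeaabddfccdbd')
  8 → (8, 'bbcfffdafdbbbcdeedadeaabddfccdbd')
  9 → (20, 'bcdeedadeaabddfccdbd')
  10 → (9, 'bcfffdafdbbbcdeedadeaabddfccdbd')
  11 → (38, 'bd')
  12 → (31, 'bddfccdbd')
  13 → (0, 'beeccbadbbcfffdafdbbbcdeedadeaabddfccdbd')
  14 → (4, 'cbadbbcfffdafdbbbcdeedadeaabddfccdbd')
  15 → (3, 'ccbadbbcfffdafdbbbcdeedadeaabddfccdbd')
  16 → (35, 'ccdbd')
  17 → (36, 'cdbd')
  18 → (21, 'cdeedadeaabddfccdbd')
  19 → (10, 'cfffdafdbbbcdeedadeaabddfccdbd')
  20 → (39, 'd')
  21 → (25, 'dadeaabddfccdbd')
  22 → (14, 'dafdbbbcdeedadeaabddfccdbd')
  23 → (17, 'dbbbcdeedadeaabddfccdbd')
  24 → (7, 'dbbcfffdafdbbbcdeedadeaabddfccdbd')
  25 → (37, 'dbd')
  26 → (32, 'ddfccdbd')
  27 → (27, 'deaabddfccdbd')
  28 → (22, 'deedadeaabddfccdbd')
  29 → (33, 'dfccdbd')
  30 → (28, 'eaabddfccdbd')
  31 → (2, 'eccbadbbcfffdafdbbbcdeedadeaabddfccdbd')
  32 → (24, 'edadeaabddfccdbd')
  33 → (1, 'eeccbadbbcfffdafdbbbcdeedadeaabddfccdbd')
  34 → (23, 'eedadeaabddfccdbd')
  35 → (34, 'fccdbd')
  36 → (13, 'fdafdbbbcdeedadeaabddfccdbd')
  37 → (16, 'fdbbbcdeedadeaabddfccdbd')
  38 → (12, 'ffdafdbbbcdeedadeaabddfccdbd')
  39 → (11, 'fffdafdbbbcdeedadeaabddfccdbd')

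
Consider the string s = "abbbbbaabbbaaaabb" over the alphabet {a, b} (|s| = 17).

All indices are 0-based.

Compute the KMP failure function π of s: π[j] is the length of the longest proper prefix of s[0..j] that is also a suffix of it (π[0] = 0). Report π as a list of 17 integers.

[0, 0, 0, 0, 0, 0, 1, 1, 2, 3, 4, 1, 1, 1, 1, 2, 3]

π[0] = 0
j=1 s[j]='b': π[1]=0 (border '')
j=2 s[j]='b': π[2]=0 (border '')
j=3 s[j]='b': π[3]=0 (border '')
j=4 s[j]='b': π[4]=0 (border '')
j=5 s[j]='b': π[5]=0 (border '')
j=6 s[j]='a': π[6]=1 (border 'a')
j=7 s[j]='a': k: 1→0; π[7]=1 (border 'a')
j=8 s[j]='b': π[8]=2 (border 'ab')
j=9 s[j]='b': π[9]=3 (border 'abb')
j=10 s[j]='b': π[10]=4 (border 'abbb')
j=11 s[j]='a': k: 4→0; π[11]=1 (border 'a')
j=12 s[j]='a': k: 1→0; π[12]=1 (border 'a')
j=13 s[j]='a': k: 1→0; π[13]=1 (border 'a')
j=14 s[j]='a': k: 1→0; π[14]=1 (border 'a')
j=15 s[j]='b': π[15]=2 (border 'ab')
j=16 s[j]='b': π[16]=3 (border 'abb')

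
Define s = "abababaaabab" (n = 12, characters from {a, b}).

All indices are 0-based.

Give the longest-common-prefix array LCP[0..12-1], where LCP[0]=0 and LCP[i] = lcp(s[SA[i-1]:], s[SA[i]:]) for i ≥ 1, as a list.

sorted suffixes:
  #0 SA[0]=6  'aaabab'
  #1 SA[1]=7  'aabab'
  #2 SA[2]=10  'ab'
  #3 SA[3]=4  'abaaabab'
  #4 SA[4]=8  'abab'
  #5 SA[5]=2  'ababaaabab'
  #6 SA[6]=0  'abababaaabab'
  #7 SA[7]=11  'b'
  #8 SA[8]=5  'baaabab'
  #9 SA[9]=9  'bab'
  #10 SA[10]=3  'babaaabab'
  #11 SA[11]=1  'bababaaabab'

SA = [6, 7, 10, 4, 8, 2, 0, 11, 5, 9, 3, 1]
[i] adj suffixes → lcp
  [1] 6/7 → 2 ('aa')
  [2] 7/10 → 1 ('a')
  [3] 10/4 → 2 ('ab')
  [4] 4/8 → 3 ('aba')
  [5] 8/2 → 4 ('abab')
  [6] 2/0 → 5 ('ababa')
  [7] 0/11 → 0 ('')
  [8] 11/5 → 1 ('b')
  [9] 5/9 → 2 ('ba')
  [10] 9/3 → 3 ('bab')
  [11] 3/1 → 4 ('baba')

[0, 2, 1, 2, 3, 4, 5, 0, 1, 2, 3, 4]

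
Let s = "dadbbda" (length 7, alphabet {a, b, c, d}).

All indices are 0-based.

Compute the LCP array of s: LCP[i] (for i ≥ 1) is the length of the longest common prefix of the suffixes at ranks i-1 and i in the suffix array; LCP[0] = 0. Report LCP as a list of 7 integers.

[0, 1, 0, 1, 0, 2, 1]

rank→(start, suffix):
  0 → (6, 'a')
  1 → (1, 'adbbda')
  2 → (3, 'bbda')
  3 → (4, 'bda')
  4 → (5, 'da')
  5 → (0, 'dadbbda')
  6 → (2, 'dbbda')

SA = [6, 1, 3, 4, 5, 0, 2]
[i] adj suffixes → lcp
  [1] 6/1 → 1 ('a')
  [2] 1/3 → 0 ('')
  [3] 3/4 → 1 ('b')
  [4] 4/5 → 0 ('')
  [5] 5/0 → 2 ('da')
  [6] 0/2 → 1 ('d')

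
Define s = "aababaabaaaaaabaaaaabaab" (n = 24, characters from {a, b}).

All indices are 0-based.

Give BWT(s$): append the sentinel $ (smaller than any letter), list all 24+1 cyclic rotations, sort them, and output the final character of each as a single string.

rank  rotation                   last
    0  $aababaabaaaaaabaaaaabaab  b
    1  aaaaaabaaaaabaab$aababaab  b
    2  aaaaabaaaaabaab$aababaaba  a
    3  aaaaabaab$aababaabaaaaaab  b
    4  aaaabaaaaabaab$aababaabaa  a
    5  aaaabaab$aababaabaaaaaaba  a
    6  aaabaaaaabaab$aababaabaaa  a
    7  aaabaab$aababaabaaaaaabaa  a
    8  aab$aababaabaaaaaabaaaaab  b
    9  aabaaaaaabaaaaabaab$aabab  b
   10  aabaaaaabaab$aababaabaaaa  a
   11  aabaab$aababaabaaaaaabaaa  a
   12  aababaabaaaaaabaaaaabaab$  $
   13  ab$aababaabaaaaaabaaaaaba  a
   14  abaaaaaabaaaaabaab$aababa  a
   15  abaaaaabaab$aababaabaaaaa  a
   16  abaab$aababaabaaaaaabaaaa  a
   17  abaabaaaaaabaaaaabaab$aab  b
   18  ababaabaaaaaabaaaaabaab$a  a
   19  b$aababaabaaaaaabaaaaabaa  a
   20  baaaaaabaaaaabaab$aababaa  a
   21  baaaaabaab$aababaabaaaaaa  a
   22  baab$aababaabaaaaaabaaaaa  a
   23  baabaaaaaabaaaaabaab$aaba  a
   24  babaabaaaaaabaaaaabaab$aa  a

bbabaaaabbaa$aaaabaaaaaaa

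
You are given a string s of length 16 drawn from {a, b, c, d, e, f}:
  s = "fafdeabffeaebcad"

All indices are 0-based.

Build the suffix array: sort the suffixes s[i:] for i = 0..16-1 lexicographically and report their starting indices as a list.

[5, 14, 10, 1, 12, 6, 13, 15, 3, 4, 9, 11, 0, 2, 8, 7]

sorted suffixes:
  #0 SA[0]=5  'abffeaebcad'
  #1 SA[1]=14  'ad'
  #2 SA[2]=10  'aebcad'
  #3 SA[3]=1  'afdeabffeaebcad'
  #4 SA[4]=12  'bcad'
  #5 SA[5]=6  'bffeaebcad'
  #6 SA[6]=13  'cad'
  #7 SA[7]=15  'd'
  #8 SA[8]=3  'deabffeaebcad'
  #9 SA[9]=4  'eabffeaebcad'
  #10 SA[10]=9  'eaebcad'
  #11 SA[11]=11  'ebcad'
  #12 SA[12]=0  'fafdeabffeaebcad'
  #13 SA[13]=2  'fdeabffeaebcad'
  #14 SA[14]=8  'feaebcad'
  #15 SA[15]=7  'ffeaebcad'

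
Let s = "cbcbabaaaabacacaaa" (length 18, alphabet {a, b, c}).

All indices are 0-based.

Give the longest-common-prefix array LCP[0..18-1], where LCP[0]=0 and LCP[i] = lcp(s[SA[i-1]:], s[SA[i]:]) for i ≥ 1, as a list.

[0, 1, 2, 3, 3, 2, 1, 3, 1, 3, 0, 2, 2, 1, 0, 2, 1, 2]

rank→(start, suffix):
  0 → (17, 'a')
  1 → (16, 'aa')
  2 → (15, 'aaa')
  3 → (6, 'aaaabacacaaa')
  4 → (7, 'aaabacacaaa')
  5 → (8, 'aabacacaaa')
  6 → (4, 'abaaaabacacaaa')
  7 → (9, 'abacacaaa')
  8 → (13, 'acaaa')
  9 → (11, 'acacaaa')
  10 → (5, 'baaaabacacaaa')
  11 → (3, 'babaaaabacacaaa')
  12 → (10, 'bacacaaa')
  13 → (1, 'bcbabaaaabacacaaa')
  14 → (14, 'caaa')
  15 → (12, 'cacaaa')
  16 → (2, 'cbabaaaabacacaaa')
  17 → (0, 'cbcbabaaaabacacaaa')

SA = [17, 16, 15, 6, 7, 8, 4, 9, 13, 11, 5, 3, 10, 1, 14, 12, 2, 0]
rank  pair      lcp
   1  s[17:],s[16:]  1  'a'
   2  s[16:],s[15:]  2  'aa'
   3  s[15:],s[6:]  3  'aaa'
   4  s[6:],s[7:]  3  'aaa'
   5  s[7:],s[8:]  2  'aa'
   6  s[8:],s[4:]  1  'a'
   7  s[4:],s[9:]  3  'aba'
   8  s[9:],s[13:]  1  'a'
   9  s[13:],s[11:]  3  'aca'
  10  s[11:],s[5:]  0  ''
  11  s[5:],s[3:]  2  'ba'
  12  s[3:],s[10:]  2  'ba'
  13  s[10:],s[1:]  1  'b'
  14  s[1:],s[14:]  0  ''
  15  s[14:],s[12:]  2  'ca'
  16  s[12:],s[2:]  1  'c'
  17  s[2:],s[0:]  2  'cb'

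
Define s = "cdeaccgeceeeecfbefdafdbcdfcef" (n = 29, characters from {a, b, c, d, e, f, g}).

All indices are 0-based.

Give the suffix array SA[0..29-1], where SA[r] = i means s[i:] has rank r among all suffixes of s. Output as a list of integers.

[3, 19, 22, 15, 4, 0, 23, 8, 26, 13, 5, 18, 21, 1, 24, 2, 7, 12, 11, 10, 9, 27, 16, 28, 14, 25, 17, 20, 6]

rank→(start, suffix):
  0 → (3, 'accgeceeeecfbefdafdbcdfcef')
  1 → (19, 'afdbcdfcef')
  2 → (22, 'bcdfcef')
  3 → (15, 'befdafdbcdfcef')
  4 → (4, 'ccgeceeeecfbefdafdbcdfcef')
  5 → (0, 'cdeaccgeceeeecfbefdafdbcdfcef')
  6 → (23, 'cdfcef')
  7 → (8, 'ceeeecfbefdafdbcdfcef')
  8 → (26, 'cef')
  9 → (13, 'cfbefdafdbcdfcef')
  10 → (5, 'cgeceeeecfbefdafdbcdfcef')
  11 → (18, 'dafdbcdfcef')
  12 → (21, 'dbcdfcef')
  13 → (1, 'deaccgeceeeecfbefdafdbcdfcef')
  14 → (24, 'dfcef')
  15 → (2, 'eaccgeceeeecfbefdafdbcdfcef')
  16 → (7, 'eceeeecfbefdafdbcdfcef')
  17 → (12, 'ecfbefdafdbcdfcef')
  18 → (11, 'eecfbefdafdbcdfcef')
  19 → (10, 'eeecfbefdafdbcdfcef')
  20 → (9, 'eeeecfbefdafdbcdfcef')
  21 → (27, 'ef')
  22 → (16, 'efdafdbcdfcef')
  23 → (28, 'f')
  24 → (14, 'fbefdafdbcdfcef')
  25 → (25, 'fcef')
  26 → (17, 'fdafdbcdfcef')
  27 → (20, 'fdbcdfcef')
  28 → (6, 'geceeeecfbefdafdbcdfcef')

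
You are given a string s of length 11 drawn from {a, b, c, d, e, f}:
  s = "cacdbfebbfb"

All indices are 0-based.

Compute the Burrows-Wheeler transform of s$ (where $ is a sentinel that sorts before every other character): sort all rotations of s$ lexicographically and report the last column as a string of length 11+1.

rank  rotation      last
    0  $cacdbfebbfb  b
    1  acdbfebbfb$c  c
    2  b$cacdbfebbf  f
    3  bbfb$cacdbfe  e
    4  bfb$cacdbfeb  b
    5  bfebbfb$cacd  d
    6  cacdbfebbfb$  $
    7  cdbfebbfb$ca  a
    8  dbfebbfb$cac  c
    9  ebbfb$cacdbf  f
   10  fb$cacdbfebb  b
   11  febbfb$cacdb  b

bcfebd$acfbb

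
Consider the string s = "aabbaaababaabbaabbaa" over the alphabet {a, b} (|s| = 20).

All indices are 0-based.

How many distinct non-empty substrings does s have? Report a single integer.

150

sorted suffixes:
  #0 SA[0]=19  'a'
  #1 SA[1]=18  'aa'
  #2 SA[2]=4  'aaababaabbaabbaa'
  #3 SA[3]=5  'aababaabbaabbaa'
  #4 SA[4]=14  'aabbaa'
  #5 SA[5]=0  'aabbaaababaabbaabbaa'
  #6 SA[6]=10  'aabbaabbaa'
  #7 SA[7]=8  'abaabbaabbaa'
  #8 SA[8]=6  'ababaabbaabbaa'
  #9 SA[9]=15  'abbaa'
  #10 SA[10]=1  'abbaaababaabbaabbaa'
  #11 SA[11]=11  'abbaabbaa'
  #12 SA[12]=17  'baa'
  #13 SA[13]=3  'baaababaabbaabbaa'
  #14 SA[14]=13  'baabbaa'
  #15 SA[15]=9  'baabbaabbaa'
  #16 SA[16]=7  'babaabbaabbaa'
  #17 SA[17]=16  'bbaa'
  #18 SA[18]=2  'bbaaababaabbaabbaa'
  #19 SA[19]=12  'bbaabbaa'

SA = [19, 18, 4, 5, 14, 0, 10, 8, 6, 15, 1, 11, 17, 3, 13, 9, 7, 16, 2, 12]
[i] adj suffixes → lcp
  [1] 19/18 → 1 ('a')
  [2] 18/4 → 2 ('aa')
  [3] 4/5 → 2 ('aa')
  [4] 5/14 → 3 ('aab')
  [5] 14/0 → 6 ('aabbaa')
  [6] 0/10 → 6 ('aabbaa')
  [7] 10/8 → 1 ('a')
  [8] 8/6 → 3 ('aba')
  [9] 6/15 → 2 ('ab')
  [10] 15/1 → 5 ('abbaa')
  [11] 1/11 → 5 ('abbaa')
  [12] 11/17 → 0 ('')
  [13] 17/3 → 3 ('baa')
  [14] 3/13 → 3 ('baa')
  [15] 13/9 → 7 ('baabbaa')
  [16] 9/7 → 2 ('ba')
  [17] 7/16 → 1 ('b')
  [18] 16/2 → 4 ('bbaa')
  [19] 2/12 → 4 ('bbaa')

n(n+1)/2 = 20·21/2 = 210
Σ LCP = 0 + 1 + 2 + 2 + 3 + 6 + 6 + 1 + 3 + 2 + 5 + 5 + 0 + 3 + 3 + 7 + 2 + 1 + 4 + 4 = 60
distinct = 210 − 60 = 150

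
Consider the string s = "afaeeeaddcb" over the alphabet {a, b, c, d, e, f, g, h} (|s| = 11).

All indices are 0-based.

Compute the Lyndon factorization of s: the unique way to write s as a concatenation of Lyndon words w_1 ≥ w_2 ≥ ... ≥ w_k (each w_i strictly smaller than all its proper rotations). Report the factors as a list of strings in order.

emit factor 1: 'af' (i=0, period=2)
emit factor 2: 'aeee' (i=2, period=4)
emit factor 3: 'addcb' (i=6, period=5)

["af", "aeee", "addcb"]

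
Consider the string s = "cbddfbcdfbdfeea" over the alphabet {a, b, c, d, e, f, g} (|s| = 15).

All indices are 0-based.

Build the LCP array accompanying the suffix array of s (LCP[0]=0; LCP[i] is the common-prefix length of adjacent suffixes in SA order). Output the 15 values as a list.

[0, 0, 1, 2, 0, 1, 0, 1, 3, 2, 0, 1, 0, 2, 1]

rank→(start, suffix):
  0 → (14, 'a')
  1 → (5, 'bcdfbdfeea')
  2 → (1, 'bddfbcdfbdfeea')
  3 → (9, 'bdfeea')
  4 → (0, 'cbddfbcdfbdfeea')
  5 → (6, 'cdfbdfeea')
  6 → (2, 'ddfbcdfbdfeea')
  7 → (3, 'dfbcdfbdfeea')
  8 → (7, 'dfbdfeea')
  9 → (10, 'dfeea')
  10 → (13, 'ea')
  11 → (12, 'eea')
  12 → (4, 'fbcdfbdfeea')
  13 → (8, 'fbdfeea')
  14 → (11, 'feea')

SA = [14, 5, 1, 9, 0, 6, 2, 3, 7, 10, 13, 12, 4, 8, 11]
rank  pair      lcp
   1  s[14:],s[5:]  0  ''
   2  s[5:],s[1:]  1  'b'
   3  s[1:],s[9:]  2  'bd'
   4  s[9:],s[0:]  0  ''
   5  s[0:],s[6:]  1  'c'
   6  s[6:],s[2:]  0  ''
   7  s[2:],s[3:]  1  'd'
   8  s[3:],s[7:]  3  'dfb'
   9  s[7:],s[10:]  2  'df'
  10  s[10:],s[13:]  0  ''
  11  s[13:],s[12:]  1  'e'
  12  s[12:],s[4:]  0  ''
  13  s[4:],s[8:]  2  'fb'
  14  s[8:],s[11:]  1  'f'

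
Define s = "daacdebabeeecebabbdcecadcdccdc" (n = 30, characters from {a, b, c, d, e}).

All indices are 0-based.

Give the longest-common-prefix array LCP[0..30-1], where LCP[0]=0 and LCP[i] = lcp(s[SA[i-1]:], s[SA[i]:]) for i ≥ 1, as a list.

rank | idx | suffix
   0 |   1 | aacdebabeeecebabbdcecadcdccdc
   1 |  15 | abbdcecadcdccdc
   2 |   7 | abeeecebabbdcecadcdccdc
   3 |   2 | acdebabeeecebabbdcecadcdccdc
   4 |  22 | adcdccdc
   5 |  14 | babbdcecadcdccdc
   6 |   6 | babeeecebabbdcecadcdccdc
   7 |  16 | bbdcecadcdccdc
   8 |  17 | bdcecadcdccdc
   9 |   8 | beeecebabbdcecadcdccdc
  10 |  29 | c
  11 |  21 | cadcdccdc
  12 |  26 | ccdc
  13 |  27 | cdc
  14 |  24 | cdccdc
  15 |   3 | cdebabeeecebabbdcecadcdccdc
  16 |  12 | cebabbdcecadcdccdc
  17 |  19 | cecadcdccdc
  18 |   0 | daacdebabeeecebabbdcecadcdccdc
  19 |  28 | dc
  20 |  25 | dccdc
  21 |  23 | dcdccdc
  22 |  18 | dcecadcdccdc
  23 |   4 | debabeeecebabbdcecadcdccdc
  24 |  13 | ebabbdcecadcdccdc
  25 |   5 | ebabeeecebabbdcecadcdccdc
  26 |  20 | ecadcdccdc
  27 |  11 | ecebabbdcecadcdccdc
  28 |  10 | eecebabbdcecadcdccdc
  29 |   9 | eeecebabbdcecadcdccdc

SA = [1, 15, 7, 2, 22, 14, 6, 16, 17, 8, 29, 21, 26, 27, 24, 3, 12, 19, 0, 28, 25, 23, 18, 4, 13, 5, 20, 11, 10, 9]
i: (SA[i-1],SA[i]) lcp shared
  1: (1,15) 1 'a'
  2: (15,7) 2 'ab'
  3: (7,2) 1 'a'
  4: (2,22) 1 'a'
  5: (22,14) 0 ''
  6: (14,6) 3 'bab'
  7: (6,16) 1 'b'
  8: (16,17) 1 'b'
  9: (17,8) 1 'b'
  10: (8,29) 0 ''
  11: (29,21) 1 'c'
  12: (21,26) 1 'c'
  13: (26,27) 1 'c'
  14: (27,24) 3 'cdc'
  15: (24,3) 2 'cd'
  16: (3,12) 1 'c'
  17: (12,19) 2 'ce'
  18: (19,0) 0 ''
  19: (0,28) 1 'd'
  20: (28,25) 2 'dc'
  21: (25,23) 2 'dc'
  22: (23,18) 2 'dc'
  23: (18,4) 1 'd'
  24: (4,13) 0 ''
  25: (13,5) 4 'ebab'
  26: (5,20) 1 'e'
  27: (20,11) 2 'ec'
  28: (11,10) 1 'e'
  29: (10,9) 2 'ee'

[0, 1, 2, 1, 1, 0, 3, 1, 1, 1, 0, 1, 1, 1, 3, 2, 1, 2, 0, 1, 2, 2, 2, 1, 0, 4, 1, 2, 1, 2]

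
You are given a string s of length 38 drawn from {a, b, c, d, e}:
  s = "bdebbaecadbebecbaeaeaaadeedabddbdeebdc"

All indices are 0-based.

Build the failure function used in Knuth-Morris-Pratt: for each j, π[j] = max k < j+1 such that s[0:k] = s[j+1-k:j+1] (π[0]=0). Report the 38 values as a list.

π[0] = 0
j=1 s[j]='d': π[1]=0 (border '')
j=2 s[j]='e': π[2]=0 (border '')
j=3 s[j]='b': π[3]=1 (border 'b')
j=4 s[j]='b': k: 1→0; π[4]=1 (border 'b')
j=5 s[j]='a': k: 1→0; π[5]=0 (border '')
j=6 s[j]='e': π[6]=0 (border '')
j=7 s[j]='c': π[7]=0 (border '')
j=8 s[j]='a': π[8]=0 (border '')
j=9 s[j]='d': π[9]=0 (border '')
j=10 s[j]='b': π[10]=1 (border 'b')
j=11 s[j]='e': k: 1→0; π[11]=0 (border '')
j=12 s[j]='b': π[12]=1 (border 'b')
j=13 s[j]='e': k: 1→0; π[13]=0 (border '')
j=14 s[j]='c': π[14]=0 (border '')
j=15 s[j]='b': π[15]=1 (border 'b')
j=16 s[j]='a': k: 1→0; π[16]=0 (border '')
j=17 s[j]='e': π[17]=0 (border '')
j=18 s[j]='a': π[18]=0 (border '')
j=19 s[j]='e': π[19]=0 (border '')
j=20 s[j]='a': π[20]=0 (border '')
j=21 s[j]='a': π[21]=0 (border '')
j=22 s[j]='a': π[22]=0 (border '')
j=23 s[j]='d': π[23]=0 (border '')
j=24 s[j]='e': π[24]=0 (border '')
j=25 s[j]='e': π[25]=0 (border '')
j=26 s[j]='d': π[26]=0 (border '')
j=27 s[j]='a': π[27]=0 (border '')
j=28 s[j]='b': π[28]=1 (border 'b')
j=29 s[j]='d': π[29]=2 (border 'bd')
j=30 s[j]='d': k: 2→0; π[30]=0 (border '')
j=31 s[j]='b': π[31]=1 (border 'b')
j=32 s[j]='d': π[32]=2 (border 'bd')
j=33 s[j]='e': π[33]=3 (border 'bde')
j=34 s[j]='e': k: 3→0; π[34]=0 (border '')
j=35 s[j]='b': π[35]=1 (border 'b')
j=36 s[j]='d': π[36]=2 (border 'bd')
j=37 s[j]='c': k: 2→0; π[37]=0 (border '')

[0, 0, 0, 1, 1, 0, 0, 0, 0, 0, 1, 0, 1, 0, 0, 1, 0, 0, 0, 0, 0, 0, 0, 0, 0, 0, 0, 0, 1, 2, 0, 1, 2, 3, 0, 1, 2, 0]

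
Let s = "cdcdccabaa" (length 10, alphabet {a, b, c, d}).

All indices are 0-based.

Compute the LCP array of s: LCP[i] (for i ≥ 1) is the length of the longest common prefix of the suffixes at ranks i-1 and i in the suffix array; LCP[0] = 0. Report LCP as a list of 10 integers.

sorted suffixes:
  #0 SA[0]=9  'a'
  #1 SA[1]=8  'aa'
  #2 SA[2]=6  'abaa'
  #3 SA[3]=7  'baa'
  #4 SA[4]=5  'cabaa'
  #5 SA[5]=4  'ccabaa'
  #6 SA[6]=2  'cdccabaa'
  #7 SA[7]=0  'cdcdccabaa'
  #8 SA[8]=3  'dccabaa'
  #9 SA[9]=1  'dcdccabaa'

SA = [9, 8, 6, 7, 5, 4, 2, 0, 3, 1]
i: (SA[i-1],SA[i]) lcp shared
  1: (9,8) 1 'a'
  2: (8,6) 1 'a'
  3: (6,7) 0 ''
  4: (7,5) 0 ''
  5: (5,4) 1 'c'
  6: (4,2) 1 'c'
  7: (2,0) 3 'cdc'
  8: (0,3) 0 ''
  9: (3,1) 2 'dc'

[0, 1, 1, 0, 0, 1, 1, 3, 0, 2]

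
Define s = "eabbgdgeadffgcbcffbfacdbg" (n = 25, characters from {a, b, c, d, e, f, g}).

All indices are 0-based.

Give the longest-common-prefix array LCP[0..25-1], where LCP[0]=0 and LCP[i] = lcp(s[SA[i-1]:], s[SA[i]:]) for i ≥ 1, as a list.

[0, 1, 1, 0, 1, 1, 1, 2, 0, 1, 1, 0, 1, 1, 0, 2, 0, 1, 1, 2, 1, 0, 1, 1, 1]

rank | idx | suffix
   0 |   1 | abbgdgeadffgcbcffbfacdbg
   1 |  20 | acdbg
   2 |   8 | adffgcbcffbfacdbg
   3 |   2 | bbgdgeadffgcbcffbfacdbg
   4 |  14 | bcffbfacdbg
   5 |  18 | bfacdbg
   6 |  23 | bg
   7 |   3 | bgdgeadffgcbcffbfacdbg
   8 |  13 | cbcffbfacdbg
   9 |  21 | cdbg
  10 |  15 | cffbfacdbg
  11 |  22 | dbg
  12 |   9 | dffgcbcffbfacdbg
  13 |   5 | dgeadffgcbcffbfacdbg
  14 |   0 | eabbgdgeadffgcbcffbfacdbg
  15 |   7 | eadffgcbcffbfacdbg
  16 |  19 | facdbg
  17 |  17 | fbfacdbg
  18 |  16 | ffbfacdbg
  19 |  10 | ffgcbcffbfacdbg
  20 |  11 | fgcbcffbfacdbg
  21 |  24 | g
  22 |  12 | gcbcffbfacdbg
  23 |   4 | gdgeadffgcbcffbfacdbg
  24 |   6 | geadffgcbcffbfacdbg

SA = [1, 20, 8, 2, 14, 18, 23, 3, 13, 21, 15, 22, 9, 5, 0, 7, 19, 17, 16, 10, 11, 24, 12, 4, 6]
i: (SA[i-1],SA[i]) lcp shared
  1: (1,20) 1 'a'
  2: (20,8) 1 'a'
  3: (8,2) 0 ''
  4: (2,14) 1 'b'
  5: (14,18) 1 'b'
  6: (18,23) 1 'b'
  7: (23,3) 2 'bg'
  8: (3,13) 0 ''
  9: (13,21) 1 'c'
  10: (21,15) 1 'c'
  11: (15,22) 0 ''
  12: (22,9) 1 'd'
  13: (9,5) 1 'd'
  14: (5,0) 0 ''
  15: (0,7) 2 'ea'
  16: (7,19) 0 ''
  17: (19,17) 1 'f'
  18: (17,16) 1 'f'
  19: (16,10) 2 'ff'
  20: (10,11) 1 'f'
  21: (11,24) 0 ''
  22: (24,12) 1 'g'
  23: (12,4) 1 'g'
  24: (4,6) 1 'g'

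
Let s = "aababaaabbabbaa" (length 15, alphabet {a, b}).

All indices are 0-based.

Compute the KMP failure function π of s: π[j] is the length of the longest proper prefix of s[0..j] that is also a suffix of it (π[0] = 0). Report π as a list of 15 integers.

[0, 1, 0, 1, 0, 1, 2, 2, 3, 0, 1, 0, 0, 1, 2]

π[0] = 0
j=1 s[j]='a': π[1]=1 (border 'a')
j=2 s[j]='b': k: 1→0; π[2]=0 (border '')
j=3 s[j]='a': π[3]=1 (border 'a')
j=4 s[j]='b': k: 1→0; π[4]=0 (border '')
j=5 s[j]='a': π[5]=1 (border 'a')
j=6 s[j]='a': π[6]=2 (border 'aa')
j=7 s[j]='a': k: 2→1; π[7]=2 (border 'aa')
j=8 s[j]='b': π[8]=3 (border 'aab')
j=9 s[j]='b': k: 3→0; π[9]=0 (border '')
j=10 s[j]='a': π[10]=1 (border 'a')
j=11 s[j]='b': k: 1→0; π[11]=0 (border '')
j=12 s[j]='b': π[12]=0 (border '')
j=13 s[j]='a': π[13]=1 (border 'a')
j=14 s[j]='a': π[14]=2 (border 'aa')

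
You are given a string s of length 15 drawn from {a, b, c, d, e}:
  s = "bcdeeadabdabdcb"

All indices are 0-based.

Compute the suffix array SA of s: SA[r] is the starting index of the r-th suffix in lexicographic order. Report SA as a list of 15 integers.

sorted suffixes:
  #0 SA[0]=7  'abdabdcb'
  #1 SA[1]=10  'abdcb'
  #2 SA[2]=5  'adabdabdcb'
  #3 SA[3]=14  'b'
  #4 SA[4]=0  'bcdeeadabdabdcb'
  #5 SA[5]=8  'bdabdcb'
  #6 SA[6]=11  'bdcb'
  #7 SA[7]=13  'cb'
  #8 SA[8]=1  'cdeeadabdabdcb'
  #9 SA[9]=6  'dabdabdcb'
  #10 SA[10]=9  'dabdcb'
  #11 SA[11]=12  'dcb'
  #12 SA[12]=2  'deeadabdabdcb'
  #13 SA[13]=4  'eadabdabdcb'
  #14 SA[14]=3  'eeadabdabdcb'

[7, 10, 5, 14, 0, 8, 11, 13, 1, 6, 9, 12, 2, 4, 3]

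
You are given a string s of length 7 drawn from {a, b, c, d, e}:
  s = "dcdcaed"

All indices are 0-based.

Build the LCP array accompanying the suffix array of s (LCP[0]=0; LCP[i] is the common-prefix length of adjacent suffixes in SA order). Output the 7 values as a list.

[0, 0, 1, 0, 1, 2, 0]

rank→(start, suffix):
  0 → (4, 'aed')
  1 → (3, 'caed')
  2 → (1, 'cdcaed')
  3 → (6, 'd')
  4 → (2, 'dcaed')
  5 → (0, 'dcdcaed')
  6 → (5, 'ed')

SA = [4, 3, 1, 6, 2, 0, 5]
rank  pair      lcp
   1  s[4:],s[3:]  0  ''
   2  s[3:],s[1:]  1  'c'
   3  s[1:],s[6:]  0  ''
   4  s[6:],s[2:]  1  'd'
   5  s[2:],s[0:]  2  'dc'
   6  s[0:],s[5:]  0  ''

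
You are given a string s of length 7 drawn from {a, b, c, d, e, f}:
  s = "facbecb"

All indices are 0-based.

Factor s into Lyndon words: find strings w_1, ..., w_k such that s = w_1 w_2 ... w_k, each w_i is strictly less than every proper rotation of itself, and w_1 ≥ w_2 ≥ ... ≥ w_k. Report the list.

["f", "acbecb"]

emit factor 1: 'f' (i=0, period=1)
emit factor 2: 'acbecb' (i=1, period=6)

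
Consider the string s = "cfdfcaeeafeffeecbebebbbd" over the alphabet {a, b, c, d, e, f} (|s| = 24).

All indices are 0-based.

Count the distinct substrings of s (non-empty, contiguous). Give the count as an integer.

rank | idx | suffix
   0 |   5 | aeeafeffeecbebebbbd
   1 |   8 | afeffeecbebebbbd
   2 |  20 | bbbd
   3 |  21 | bbd
   4 |  22 | bd
   5 |  18 | bebbbd
   6 |  16 | bebebbbd
   7 |   4 | caeeafeffeecbebebbbd
   8 |  15 | cbebebbbd
   9 |   0 | cfdfcaeeafeffeecbebebbbd
  10 |  23 | d
  11 |   2 | dfcaeeafeffeecbebebbbd
  12 |   7 | eafeffeecbebebbbd
  13 |  19 | ebbbd
  14 |  17 | ebebbbd
  15 |  14 | ecbebebbbd
  16 |   6 | eeafeffeecbebebbbd
  17 |  13 | eecbebebbbd
  18 |  10 | effeecbebebbbd
  19 |   3 | fcaeeafeffeecbebebbbd
  20 |   1 | fdfcaeeafeffeecbebebbbd
  21 |  12 | feecbebebbbd
  22 |   9 | feffeecbebebbbd
  23 |  11 | ffeecbebebbbd

SA = [5, 8, 20, 21, 22, 18, 16, 4, 15, 0, 23, 2, 7, 19, 17, 14, 6, 13, 10, 3, 1, 12, 9, 11]
[i] adj suffixes → lcp
  [1] 5/8 → 1 ('a')
  [2] 8/20 → 0 ('')
  [3] 20/21 → 2 ('bb')
  [4] 21/22 → 1 ('b')
  [5] 22/18 → 1 ('b')
  [6] 18/16 → 3 ('beb')
  [7] 16/4 → 0 ('')
  [8] 4/15 → 1 ('c')
  [9] 15/0 → 1 ('c')
  [10] 0/23 → 0 ('')
  [11] 23/2 → 1 ('d')
  [12] 2/7 → 0 ('')
  [13] 7/19 → 1 ('e')
  [14] 19/17 → 2 ('eb')
  [15] 17/14 → 1 ('e')
  [16] 14/6 → 1 ('e')
  [17] 6/13 → 2 ('ee')
  [18] 13/10 → 1 ('e')
  [19] 10/3 → 0 ('')
  [20] 3/1 → 1 ('f')
  [21] 1/12 → 1 ('f')
  [22] 12/9 → 2 ('fe')
  [23] 9/11 → 1 ('f')

n(n+1)/2 = 24·25/2 = 300
Σ LCP = 0 + 1 + 0 + 2 + 1 + 1 + 3 + 0 + 1 + 1 + 0 + 1 + 0 + 1 + 2 + 1 + 1 + 2 + 1 + 0 + 1 + 1 + 2 + 1 = 24
distinct = 300 − 24 = 276

276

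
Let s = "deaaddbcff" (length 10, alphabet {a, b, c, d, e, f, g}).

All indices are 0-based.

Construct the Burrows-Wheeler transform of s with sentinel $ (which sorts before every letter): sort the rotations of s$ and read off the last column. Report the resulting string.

feadbda$dfc

rank  rotation     last
    0  $deaaddbcff  f
    1  aaddbcff$de  e
    2  addbcff$dea  a
    3  bcff$deaadd  d
    4  cff$deaaddb  b
    5  dbcff$deaad  d
    6  ddbcff$deaa  a
    7  deaaddbcff$  $
    8  eaaddbcff$d  d
    9  f$deaaddbcf  f
   10  ff$deaaddbc  c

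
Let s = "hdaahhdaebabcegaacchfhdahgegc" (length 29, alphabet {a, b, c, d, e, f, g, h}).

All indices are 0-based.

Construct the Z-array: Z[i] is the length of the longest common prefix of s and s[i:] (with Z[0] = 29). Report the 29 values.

Z[0]=29
i=1: fresh scan; Z[1]=0
i=2: fresh scan; Z[2]=0
i=3: fresh scan; Z[3]=0
i=4: fresh scan; Z[4]=1 extend→box=[4,5)
i=5: fresh scan; Z[5]=3 extend→box=[5,8)
i=6: min(r-i=2, Z[1]=0)=0; Z[6]=0
i=7: min(r-i=1, Z[2]=0)=0; Z[7]=0
i=8: fresh scan; Z[8]=0
i=9: fresh scan; Z[9]=0
i=10: fresh scan; Z[10]=0
i=11: fresh scan; Z[11]=0
i=12: fresh scan; Z[12]=0
i=13: fresh scan; Z[13]=0
i=14: fresh scan; Z[14]=0
i=15: fresh scan; Z[15]=0
i=16: fresh scan; Z[16]=0
i=17: fresh scan; Z[17]=0
i=18: fresh scan; Z[18]=0
i=19: fresh scan; Z[19]=1 extend→box=[19,20)
i=20: fresh scan; Z[20]=0
i=21: fresh scan; Z[21]=3 extend→box=[21,24)
i=22: min(r-i=2, Z[1]=0)=0; Z[22]=0
i=23: min(r-i=1, Z[2]=0)=0; Z[23]=0
i=24: fresh scan; Z[24]=1 extend→box=[24,25)
i=25: fresh scan; Z[25]=0
i=26: fresh scan; Z[26]=0
i=27: fresh scan; Z[27]=0
i=28: fresh scan; Z[28]=0

[29, 0, 0, 0, 1, 3, 0, 0, 0, 0, 0, 0, 0, 0, 0, 0, 0, 0, 0, 1, 0, 3, 0, 0, 1, 0, 0, 0, 0]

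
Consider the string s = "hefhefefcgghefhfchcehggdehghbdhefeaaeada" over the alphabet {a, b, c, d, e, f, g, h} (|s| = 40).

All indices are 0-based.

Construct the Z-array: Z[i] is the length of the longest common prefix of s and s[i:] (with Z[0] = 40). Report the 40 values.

Z[0]=40
i=1: i≥r, start 0; Z[1]=0
i=2: i≥r, start 0; Z[2]=0
i=3: i≥r, start 0; Z[3]=3 scan→box=[3,6)
i=4: min(r-i=2, Z[1]=0)=0; Z[4]=0
i=5: min(r-i=1, Z[2]=0)=0; Z[5]=0
i=6: i≥r, start 0; Z[6]=0
i=7: i≥r, start 0; Z[7]=0
i=8: i≥r, start 0; Z[8]=0
i=9: i≥r, start 0; Z[9]=0
i=10: i≥r, start 0; Z[10]=0
i=11: i≥r, start 0; Z[11]=4 scan→box=[11,15)
i=12: min(r-i=3, Z[1]=0)=0; Z[12]=0
i=13: min(r-i=2, Z[2]=0)=0; Z[13]=0
i=14: min(r-i=1, Z[3]=3)=1; Z[14]=1
i=15: i≥r, start 0; Z[15]=0
i=16: i≥r, start 0; Z[16]=0
i=17: i≥r, start 0; Z[17]=1 scan→box=[17,18)
i=18: i≥r, start 0; Z[18]=0
i=19: i≥r, start 0; Z[19]=0
i=20: i≥r, start 0; Z[20]=1 scan→box=[20,21)
i=21: i≥r, start 0; Z[21]=0
i=22: i≥r, start 0; Z[22]=0
i=23: i≥r, start 0; Z[23]=0
i=24: i≥r, start 0; Z[24]=0
i=25: i≥r, start 0; Z[25]=1 scan→box=[25,26)
i=26: i≥r, start 0; Z[26]=0
i=27: i≥r, start 0; Z[27]=1 scan→box=[27,28)
i=28: i≥r, start 0; Z[28]=0
i=29: i≥r, start 0; Z[29]=0
i=30: i≥r, start 0; Z[30]=3 scan→box=[30,33)
i=31: min(r-i=2, Z[1]=0)=0; Z[31]=0
i=32: min(r-i=1, Z[2]=0)=0; Z[32]=0
i=33: i≥r, start 0; Z[33]=0
i=34: i≥r, start 0; Z[34]=0
i=35: i≥r, start 0; Z[35]=0
i=36: i≥r, start 0; Z[36]=0
i=37: i≥r, start 0; Z[37]=0
i=38: i≥r, start 0; Z[38]=0
i=39: i≥r, start 0; Z[39]=0

[40, 0, 0, 3, 0, 0, 0, 0, 0, 0, 0, 4, 0, 0, 1, 0, 0, 1, 0, 0, 1, 0, 0, 0, 0, 1, 0, 1, 0, 0, 3, 0, 0, 0, 0, 0, 0, 0, 0, 0]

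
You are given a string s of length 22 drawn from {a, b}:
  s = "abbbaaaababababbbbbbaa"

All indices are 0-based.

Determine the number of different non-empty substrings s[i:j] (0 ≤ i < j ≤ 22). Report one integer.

191

rank | idx | suffix
   0 |  21 | a
   1 |  20 | aa
   2 |   4 | aaaababababbbbbbaa
   3 |   5 | aaababababbbbbbaa
   4 |   6 | aababababbbbbbaa
   5 |   7 | ababababbbbbbaa
   6 |   9 | abababbbbbbaa
   7 |  11 | ababbbbbbaa
   8 |   0 | abbbaaaababababbbbbbaa
   9 |  13 | abbbbbbaa
  10 |  19 | baa
  11 |   3 | baaaababababbbbbbaa
  12 |   8 | babababbbbbbaa
  13 |  10 | bababbbbbbaa
  14 |  12 | babbbbbbaa
  15 |  18 | bbaa
  16 |   2 | bbaaaababababbbbbbaa
  17 |  17 | bbbaa
  18 |   1 | bbbaaaababababbbbbbaa
  19 |  16 | bbbbaa
  20 |  15 | bbbbbaa
  21 |  14 | bbbbbbaa

SA = [21, 20, 4, 5, 6, 7, 9, 11, 0, 13, 19, 3, 8, 10, 12, 18, 2, 17, 1, 16, 15, 14]
i: (SA[i-1],SA[i]) lcp shared
  1: (21,20) 1 'a'
  2: (20,4) 2 'aa'
  3: (4,5) 3 'aaa'
  4: (5,6) 2 'aa'
  5: (6,7) 1 'a'
  6: (7,9) 6 'ababab'
  7: (9,11) 4 'abab'
  8: (11,0) 2 'ab'
  9: (0,13) 4 'abbb'
  10: (13,19) 0 ''
  11: (19,3) 3 'baa'
  12: (3,8) 2 'ba'
  13: (8,10) 5 'babab'
  14: (10,12) 3 'bab'
  15: (12,18) 1 'b'
  16: (18,2) 4 'bbaa'
  17: (2,17) 2 'bb'
  18: (17,1) 5 'bbbaa'
  19: (1,16) 3 'bbb'
  20: (16,15) 4 'bbbb'
  21: (15,14) 5 'bbbbb'

n(n+1)/2 = 22·23/2 = 253
Σ LCP = 0 + 1 + 2 + 3 + 2 + 1 + 6 + 4 + 2 + 4 + 0 + 3 + 2 + 5 + 3 + 1 + 4 + 2 + 5 + 3 + 4 + 5 = 62
distinct = 253 − 62 = 191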